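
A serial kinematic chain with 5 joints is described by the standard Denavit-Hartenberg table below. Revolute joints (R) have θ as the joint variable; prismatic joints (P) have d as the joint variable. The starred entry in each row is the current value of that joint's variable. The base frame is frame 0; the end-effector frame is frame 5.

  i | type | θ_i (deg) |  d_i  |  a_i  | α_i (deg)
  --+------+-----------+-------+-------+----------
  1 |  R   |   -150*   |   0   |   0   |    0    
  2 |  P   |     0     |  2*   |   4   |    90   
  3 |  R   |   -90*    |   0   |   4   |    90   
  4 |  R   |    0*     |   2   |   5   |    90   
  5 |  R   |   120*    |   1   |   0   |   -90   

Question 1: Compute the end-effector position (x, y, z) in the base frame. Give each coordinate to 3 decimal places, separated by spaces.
after link 1: o_1 = (0.0000, 0.0000, 0.0000)
after link 2: o_2 = (-3.4641, -2.0000, 2.0000)
after link 3: o_3 = (-3.4641, -2.0000, -2.0000)
after link 4: o_4 = (-1.7321, -1.0000, -7.0000)
after link 5: o_5 = (-1.2321, -1.8660, -7.0000)

-1.232 -1.866 -7.000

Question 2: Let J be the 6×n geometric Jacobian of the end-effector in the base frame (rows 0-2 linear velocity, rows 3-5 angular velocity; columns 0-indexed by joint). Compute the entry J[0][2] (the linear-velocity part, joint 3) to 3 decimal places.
-7.794

axis z_2 = (-0.5000,0.8660,0.0000); lever o_n−o_2 = (2.2321,0.1340,-9.0000)
cross product → J_v[:, 2] = (-7.7942,-4.5000,-2.0000)
J_ω[:, 2] = z_2
entry J[0][2] = -7.7942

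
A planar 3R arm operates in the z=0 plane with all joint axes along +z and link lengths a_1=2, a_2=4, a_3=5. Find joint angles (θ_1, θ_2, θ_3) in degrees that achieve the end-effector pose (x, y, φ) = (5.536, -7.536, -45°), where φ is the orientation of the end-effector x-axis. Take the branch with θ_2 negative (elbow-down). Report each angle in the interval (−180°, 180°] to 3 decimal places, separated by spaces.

-0.013 -89.980 44.993

wrist centre = target − a_3·(cos φ, sin φ) = (2.0005, -4.0005)
cos θ_2 = (20.0056−2²−4²)/(2·2·4) = 0.0003; θ_2 = -89.9800° (elbow-down)
β = atan2(-4.0005,2.0005) = -63.4323°; ψ = atan2(-4.0000,2.0014) = -63.4189°
θ_1 = β − ψ = -0.0134°
θ_3 = φ − θ_1 − θ_2 = 44.9933° (wrapped to (-180°,180°])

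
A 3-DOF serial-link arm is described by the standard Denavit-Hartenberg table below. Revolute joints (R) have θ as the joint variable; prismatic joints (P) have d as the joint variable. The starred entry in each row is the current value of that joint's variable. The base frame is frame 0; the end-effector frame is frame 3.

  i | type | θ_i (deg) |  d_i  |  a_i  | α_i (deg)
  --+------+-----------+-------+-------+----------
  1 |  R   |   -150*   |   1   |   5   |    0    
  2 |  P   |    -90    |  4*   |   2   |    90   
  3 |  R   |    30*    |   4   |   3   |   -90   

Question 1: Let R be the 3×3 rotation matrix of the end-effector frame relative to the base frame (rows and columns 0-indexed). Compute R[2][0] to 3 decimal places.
0.500

End-effector x-axis (col 0 of R) = (-0.4330,0.7500,0.5000)
R[2][0] = 0.5000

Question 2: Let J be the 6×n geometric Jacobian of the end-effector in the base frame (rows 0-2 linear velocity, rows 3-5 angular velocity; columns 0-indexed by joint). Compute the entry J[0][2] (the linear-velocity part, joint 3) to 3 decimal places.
axis z_2 = (0.8660,0.5000,0.0000); lever o_n−o_2 = (2.1651,4.2500,1.5000)
cross product → J_v[:, 2] = (0.7500,-1.2990,2.5981)
J_ω[:, 2] = z_2
entry J[0][2] = 0.7500

0.750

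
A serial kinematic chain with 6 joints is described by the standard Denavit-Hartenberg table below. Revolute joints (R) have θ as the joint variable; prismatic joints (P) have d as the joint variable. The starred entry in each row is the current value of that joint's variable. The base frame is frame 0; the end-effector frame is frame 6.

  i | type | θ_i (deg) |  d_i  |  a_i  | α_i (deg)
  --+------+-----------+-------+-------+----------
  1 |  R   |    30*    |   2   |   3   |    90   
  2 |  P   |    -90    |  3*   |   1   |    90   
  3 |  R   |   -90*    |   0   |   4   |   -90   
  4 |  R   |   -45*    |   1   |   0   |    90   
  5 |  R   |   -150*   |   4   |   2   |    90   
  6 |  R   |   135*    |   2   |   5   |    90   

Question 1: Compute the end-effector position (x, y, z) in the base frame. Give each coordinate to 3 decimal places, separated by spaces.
after link 1: o_1 = (2.5981, 1.5000, 2.0000)
after link 2: o_2 = (4.0981, -1.0981, 1.0000)
after link 3: o_3 = (2.0981, 2.3660, 1.0000)
after link 4: o_4 = (2.0981, 2.3660, -0.0000)
after link 5: o_5 = (2.7358, -1.9460, 1.0000)
after link 6: o_6 = (-0.1708, -4.8274, -2.4998)

-0.171 -4.827 -2.500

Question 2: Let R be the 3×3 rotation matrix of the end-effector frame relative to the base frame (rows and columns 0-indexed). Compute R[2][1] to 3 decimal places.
End-effector y-axis (col 1 of R) = (0.4830,-0.1294,-0.8660)
R[2][1] = -0.8660

-0.866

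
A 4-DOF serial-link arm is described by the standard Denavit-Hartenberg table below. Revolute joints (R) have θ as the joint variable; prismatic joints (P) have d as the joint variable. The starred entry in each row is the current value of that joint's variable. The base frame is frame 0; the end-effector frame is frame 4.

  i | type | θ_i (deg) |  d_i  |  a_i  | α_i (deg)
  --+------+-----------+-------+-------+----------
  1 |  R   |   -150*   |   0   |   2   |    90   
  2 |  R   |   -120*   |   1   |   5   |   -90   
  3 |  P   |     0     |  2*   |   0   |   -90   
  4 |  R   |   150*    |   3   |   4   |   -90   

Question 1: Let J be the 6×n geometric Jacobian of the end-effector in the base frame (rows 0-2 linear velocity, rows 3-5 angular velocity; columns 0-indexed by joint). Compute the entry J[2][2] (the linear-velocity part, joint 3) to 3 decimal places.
prismatic axis z_2 = (-0.7500,-0.4330,-0.5000)
J_v[:, 2] = z_2; J_ω[:, 2] = (0,0,0)
entry J[2][2] = -0.5000

-0.500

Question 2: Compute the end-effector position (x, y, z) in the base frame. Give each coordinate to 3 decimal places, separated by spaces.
after link 1: o_1 = (-1.7321, -1.0000, 0.0000)
after link 2: o_2 = (-0.0670, 1.1160, -4.3301)
after link 3: o_3 = (-1.5670, 0.2500, -5.3301)
after link 4: o_4 = (-0.0670, -2.3481, -1.3301)

-0.067 -2.348 -1.330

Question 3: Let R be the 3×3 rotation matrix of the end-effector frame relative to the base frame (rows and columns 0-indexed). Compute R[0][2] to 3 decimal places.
End-effector z-axis (col 2 of R) = (-0.8660,-0.5000,0.0000)
R[0][2] = -0.8660

-0.866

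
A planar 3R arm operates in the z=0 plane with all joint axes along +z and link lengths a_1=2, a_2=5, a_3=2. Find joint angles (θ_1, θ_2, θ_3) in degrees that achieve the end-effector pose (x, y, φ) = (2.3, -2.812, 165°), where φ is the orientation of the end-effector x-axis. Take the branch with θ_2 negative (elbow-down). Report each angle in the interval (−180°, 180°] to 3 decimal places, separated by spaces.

wrist centre = target − a_3·(cos φ, sin φ) = (4.2319, -3.3296)
cos θ_2 = (28.9951−2²−5²)/(2·2·5) = -0.0002; θ_2 = -90.0142° (elbow-down)
β = atan2(-3.3296,4.2319) = -38.1958°; ψ = atan2(-5.0000,1.9988) = -68.2108°
θ_1 = β − ψ = 30.0150°
θ_3 = φ − θ_1 − θ_2 = -135.0008° (wrapped to (-180°,180°])

30.015 -90.014 -135.001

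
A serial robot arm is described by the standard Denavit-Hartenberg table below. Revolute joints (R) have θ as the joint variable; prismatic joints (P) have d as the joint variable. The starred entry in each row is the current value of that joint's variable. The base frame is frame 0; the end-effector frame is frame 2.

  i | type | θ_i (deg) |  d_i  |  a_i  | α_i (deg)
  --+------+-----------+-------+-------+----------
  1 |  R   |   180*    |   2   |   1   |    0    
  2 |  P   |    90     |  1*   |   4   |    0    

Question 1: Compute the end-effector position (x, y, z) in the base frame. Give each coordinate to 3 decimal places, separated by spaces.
-1.000 -4.000 3.000

after link 1: o_1 = (-1.0000, 0.0000, 2.0000)
after link 2: o_2 = (-1.0000, -4.0000, 3.0000)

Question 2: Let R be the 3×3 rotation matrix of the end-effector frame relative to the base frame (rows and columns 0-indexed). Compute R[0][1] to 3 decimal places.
1.000

End-effector y-axis (col 1 of R) = (1.0000,-0.0000,0.0000)
R[0][1] = 1.0000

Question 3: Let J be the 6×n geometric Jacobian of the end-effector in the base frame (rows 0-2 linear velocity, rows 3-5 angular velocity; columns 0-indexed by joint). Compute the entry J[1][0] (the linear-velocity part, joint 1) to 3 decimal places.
-1.000

axis z_0 = ẑ; lever o_n−o_0 = (-1.0000,-4.0000,3.0000)
cross product → J_v[:, 0] = (4.0000,-1.0000,0.0000)
J_ω[:, 0] = z_0
entry J[1][0] = -1.0000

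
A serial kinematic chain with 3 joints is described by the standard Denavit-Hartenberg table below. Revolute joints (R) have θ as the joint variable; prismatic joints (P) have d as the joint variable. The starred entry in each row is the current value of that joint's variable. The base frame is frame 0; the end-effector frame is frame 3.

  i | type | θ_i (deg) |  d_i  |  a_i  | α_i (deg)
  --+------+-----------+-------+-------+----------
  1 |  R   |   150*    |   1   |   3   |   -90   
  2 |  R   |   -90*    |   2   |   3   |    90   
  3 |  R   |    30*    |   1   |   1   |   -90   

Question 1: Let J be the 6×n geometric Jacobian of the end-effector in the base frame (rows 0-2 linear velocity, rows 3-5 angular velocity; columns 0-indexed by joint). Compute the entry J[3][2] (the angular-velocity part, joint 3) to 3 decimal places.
0.866

axis z_2 = (0.8660,-0.5000,0.0000); lever o_n−o_2 = (0.6160,-0.9330,0.8660)
cross product → J_v[:, 2] = (-0.4330,-0.7500,-0.5000)
J_ω[:, 2] = z_2
entry J[3][2] = 0.8660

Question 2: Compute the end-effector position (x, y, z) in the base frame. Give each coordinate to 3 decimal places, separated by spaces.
after link 1: o_1 = (-2.5981, 1.5000, 1.0000)
after link 2: o_2 = (-3.5981, -0.2321, 4.0000)
after link 3: o_3 = (-2.9821, -1.1651, 4.8660)

-2.982 -1.165 4.866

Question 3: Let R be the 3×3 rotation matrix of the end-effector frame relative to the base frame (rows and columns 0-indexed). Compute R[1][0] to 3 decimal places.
End-effector x-axis (col 0 of R) = (-0.2500,-0.4330,0.8660)
R[1][0] = -0.4330

-0.433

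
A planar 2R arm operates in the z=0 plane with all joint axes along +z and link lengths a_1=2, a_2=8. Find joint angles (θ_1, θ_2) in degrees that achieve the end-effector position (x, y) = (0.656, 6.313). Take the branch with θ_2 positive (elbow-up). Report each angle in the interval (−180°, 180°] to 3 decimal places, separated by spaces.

-56.881 150.010

cos θ_2 = (40.2843−2²−8²)/(2·2·8) = -0.8661; θ_2 = 150.0103° (elbow-up)
β = atan2(6.3130,0.6560) = 84.0675°; ψ = atan2(3.9988,-4.9289) = 140.9482°
θ_1 = β − ψ = -56.8806°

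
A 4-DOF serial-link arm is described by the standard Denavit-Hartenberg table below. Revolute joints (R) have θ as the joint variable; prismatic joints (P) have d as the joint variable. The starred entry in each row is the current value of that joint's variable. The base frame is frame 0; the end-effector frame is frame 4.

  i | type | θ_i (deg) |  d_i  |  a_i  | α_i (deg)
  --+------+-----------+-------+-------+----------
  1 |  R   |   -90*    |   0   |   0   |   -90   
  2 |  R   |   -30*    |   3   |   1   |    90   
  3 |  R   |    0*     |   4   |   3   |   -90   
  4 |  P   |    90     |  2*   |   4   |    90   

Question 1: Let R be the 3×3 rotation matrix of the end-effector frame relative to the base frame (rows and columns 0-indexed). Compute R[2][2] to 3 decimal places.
0.500

End-effector z-axis (col 2 of R) = (0.0000,-0.8660,0.5000)
R[2][2] = 0.5000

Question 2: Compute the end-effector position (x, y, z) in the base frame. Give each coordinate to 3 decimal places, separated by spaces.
5.000 -3.464 2.000

after link 1: o_1 = (0.0000, 0.0000, 0.0000)
after link 2: o_2 = (3.0000, -0.8660, 0.5000)
after link 3: o_3 = (3.0000, -1.4641, 5.4641)
after link 4: o_4 = (5.0000, -3.4641, 2.0000)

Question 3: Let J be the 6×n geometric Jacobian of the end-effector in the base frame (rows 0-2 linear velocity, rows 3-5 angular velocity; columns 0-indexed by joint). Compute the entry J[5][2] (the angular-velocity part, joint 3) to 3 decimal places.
0.866

axis z_2 = (-0.0000,0.5000,0.8660); lever o_n−o_2 = (2.0000,-2.5981,1.5000)
cross product → J_v[:, 2] = (3.0000,1.7321,-1.0000)
J_ω[:, 2] = z_2
entry J[5][2] = 0.8660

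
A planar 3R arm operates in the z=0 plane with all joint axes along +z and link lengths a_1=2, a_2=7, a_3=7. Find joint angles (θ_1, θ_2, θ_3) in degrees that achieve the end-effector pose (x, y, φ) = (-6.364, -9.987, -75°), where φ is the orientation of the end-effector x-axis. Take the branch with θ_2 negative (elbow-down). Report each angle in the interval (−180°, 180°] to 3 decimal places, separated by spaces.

wrist centre = target − a_3·(cos φ, sin φ) = (-8.1757, -3.2255)
cos θ_2 = (77.2466−2²−7²)/(2·2·7) = 0.8659; θ_2 = -30.0087° (elbow-down)
β = atan2(-3.2255,-8.1757) = -158.4696°; ψ = atan2(-3.5009,8.0616) = -23.4738°
θ_1 = β − ψ = -134.9958°
θ_3 = φ − θ_1 − θ_2 = 90.0045° (wrapped to (-180°,180°])

-134.996 -30.009 90.004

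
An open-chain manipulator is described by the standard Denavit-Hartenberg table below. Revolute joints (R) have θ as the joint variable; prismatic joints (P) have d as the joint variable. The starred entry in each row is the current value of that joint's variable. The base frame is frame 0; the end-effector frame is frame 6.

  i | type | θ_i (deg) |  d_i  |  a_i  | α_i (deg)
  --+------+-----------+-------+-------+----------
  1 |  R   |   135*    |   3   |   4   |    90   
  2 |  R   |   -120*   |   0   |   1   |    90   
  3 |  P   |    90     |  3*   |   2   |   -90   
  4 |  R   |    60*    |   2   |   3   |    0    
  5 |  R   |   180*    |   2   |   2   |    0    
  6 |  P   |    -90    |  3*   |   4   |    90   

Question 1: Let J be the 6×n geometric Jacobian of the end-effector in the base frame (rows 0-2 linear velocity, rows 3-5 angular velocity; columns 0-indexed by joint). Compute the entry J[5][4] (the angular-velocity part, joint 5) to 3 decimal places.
axis z_4 = (-0.3536,0.3536,0.8660); lever o_n−o_4 = (-5.0884,-1.2247,4.1962)
cross product → J_v[:, 4] = (2.5442,-2.9232,2.2321)
J_ω[:, 4] = z_4
entry J[5][4] = 0.8660

0.866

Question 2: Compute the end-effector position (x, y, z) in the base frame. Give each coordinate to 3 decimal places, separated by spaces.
-5.549 4.186 8.263

after link 1: o_1 = (-2.8284, 2.8284, 3.0000)
after link 2: o_2 = (-2.4749, 2.4749, 2.1340)
after link 3: o_3 = (0.7765, 2.0520, 3.6340)
after link 4: o_4 = (-0.4610, 5.4107, 4.0670)
after link 5: o_5 = (-0.8145, 4.3501, 6.6651)
after link 6: o_6 = (-5.5494, 4.1860, 8.2631)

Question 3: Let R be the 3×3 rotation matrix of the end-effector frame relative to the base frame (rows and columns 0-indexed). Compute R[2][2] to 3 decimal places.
End-effector z-axis (col 2 of R) = (-0.1768,0.8839,-0.4330)
R[2][2] = -0.4330

-0.433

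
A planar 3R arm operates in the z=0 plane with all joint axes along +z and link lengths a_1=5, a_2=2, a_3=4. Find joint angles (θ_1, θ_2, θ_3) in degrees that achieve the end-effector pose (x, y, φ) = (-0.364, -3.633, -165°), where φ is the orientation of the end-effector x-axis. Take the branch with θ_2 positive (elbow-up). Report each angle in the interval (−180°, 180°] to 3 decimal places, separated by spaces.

wrist centre = target − a_3·(cos φ, sin φ) = (3.4997, -2.5977)
cos θ_2 = (18.9961−5²−2²)/(2·5·2) = -0.5002; θ_2 = 120.0129° (elbow-up)
β = atan2(-2.5977,3.4997) = -36.5854°; ψ = atan2(1.7318,3.9996) = 23.4125°
θ_1 = β − ψ = -59.9979°
θ_3 = φ − θ_1 − θ_2 = 134.9850° (wrapped to (-180°,180°])

-59.998 120.013 134.985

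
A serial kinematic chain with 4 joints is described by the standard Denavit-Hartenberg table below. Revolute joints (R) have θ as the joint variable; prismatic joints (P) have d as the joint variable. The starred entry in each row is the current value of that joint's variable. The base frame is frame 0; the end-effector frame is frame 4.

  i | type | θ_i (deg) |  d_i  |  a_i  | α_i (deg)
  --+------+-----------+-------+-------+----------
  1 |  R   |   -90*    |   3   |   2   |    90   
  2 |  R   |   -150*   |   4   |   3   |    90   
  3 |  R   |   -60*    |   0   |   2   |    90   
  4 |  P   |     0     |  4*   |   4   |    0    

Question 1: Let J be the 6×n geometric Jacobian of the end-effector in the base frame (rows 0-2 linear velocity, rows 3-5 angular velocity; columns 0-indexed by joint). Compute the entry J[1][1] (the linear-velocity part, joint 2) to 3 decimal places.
-1.268

axis z_1 = (-1.0000,-0.0000,0.0000); lever o_n−o_1 = (3.1962,2.1962,-1.2679)
cross product → J_v[:, 1] = (-0.0000,-1.2679,-2.1962)
J_ω[:, 1] = z_1
entry J[1][1] = -1.2679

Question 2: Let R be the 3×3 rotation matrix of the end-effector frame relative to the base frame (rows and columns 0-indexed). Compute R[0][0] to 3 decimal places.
0.866

End-effector x-axis (col 0 of R) = (0.8660,0.4330,-0.2500)
R[0][0] = 0.8660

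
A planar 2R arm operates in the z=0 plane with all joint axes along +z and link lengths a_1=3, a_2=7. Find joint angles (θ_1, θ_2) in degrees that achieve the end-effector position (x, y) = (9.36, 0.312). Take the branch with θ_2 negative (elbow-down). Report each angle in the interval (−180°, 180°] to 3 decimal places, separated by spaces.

cos θ_2 = (87.7069−3²−7²)/(2·3·7) = 0.7073; θ_2 = -44.9837° (elbow-down)
β = atan2(0.3120,9.3600) = 1.9092°; ψ = atan2(-4.9483,7.9512) = -31.8957°
θ_1 = β − ψ = 33.8049°

33.805 -44.984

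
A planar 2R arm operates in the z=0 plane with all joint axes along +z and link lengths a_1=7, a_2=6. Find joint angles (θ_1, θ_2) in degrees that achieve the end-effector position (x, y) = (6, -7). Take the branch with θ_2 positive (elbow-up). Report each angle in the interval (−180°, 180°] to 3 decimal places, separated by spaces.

-90.000 90.000

cos θ_2 = (85.0000−7²−6²)/(2·7·6) = 0.0000; θ_2 = 90.0000° (elbow-up)
β = atan2(-7.0000,6.0000) = -49.3987°; ψ = atan2(6.0000,7.0000) = 40.6013°
θ_1 = β − ψ = -90.0000°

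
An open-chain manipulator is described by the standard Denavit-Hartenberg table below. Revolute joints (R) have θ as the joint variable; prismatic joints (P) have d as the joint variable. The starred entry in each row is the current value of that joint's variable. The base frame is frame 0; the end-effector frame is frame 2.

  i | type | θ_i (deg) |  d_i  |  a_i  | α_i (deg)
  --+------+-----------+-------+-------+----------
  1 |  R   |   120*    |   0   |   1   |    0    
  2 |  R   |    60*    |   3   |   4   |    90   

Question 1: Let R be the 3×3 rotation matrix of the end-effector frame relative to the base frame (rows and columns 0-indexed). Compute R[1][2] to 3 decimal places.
1.000

End-effector z-axis (col 2 of R) = (0.0000,1.0000,0.0000)
R[1][2] = 1.0000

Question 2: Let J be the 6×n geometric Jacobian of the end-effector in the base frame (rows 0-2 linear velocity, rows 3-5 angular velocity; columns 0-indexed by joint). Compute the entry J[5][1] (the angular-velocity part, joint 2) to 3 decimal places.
axis z_1 = (0.0000,0.0000,1.0000); lever o_n−o_1 = (-4.0000,0.0000,3.0000)
cross product → J_v[:, 1] = (-0.0000,-4.0000,0.0000)
J_ω[:, 1] = z_1
entry J[5][1] = 1.0000

1.000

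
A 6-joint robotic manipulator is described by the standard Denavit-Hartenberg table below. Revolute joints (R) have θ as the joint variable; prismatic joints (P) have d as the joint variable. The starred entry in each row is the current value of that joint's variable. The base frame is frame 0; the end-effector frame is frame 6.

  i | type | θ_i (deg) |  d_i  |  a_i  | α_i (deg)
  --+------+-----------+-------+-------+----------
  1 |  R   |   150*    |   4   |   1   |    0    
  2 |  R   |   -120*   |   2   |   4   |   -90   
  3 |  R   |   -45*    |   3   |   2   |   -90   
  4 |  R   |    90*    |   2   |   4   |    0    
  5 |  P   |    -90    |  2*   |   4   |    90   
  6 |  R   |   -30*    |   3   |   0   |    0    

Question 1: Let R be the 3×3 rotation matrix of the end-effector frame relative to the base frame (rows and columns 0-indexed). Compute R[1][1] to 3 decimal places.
0.483

End-effector y-axis (col 1 of R) = (0.8365,0.4830,-0.2588)
R[1][1] = 0.4830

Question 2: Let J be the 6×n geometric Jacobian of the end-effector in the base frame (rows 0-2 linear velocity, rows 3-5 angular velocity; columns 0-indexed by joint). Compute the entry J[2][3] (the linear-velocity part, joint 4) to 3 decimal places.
-0.707

axis z_3 = (0.6124,0.3536,-0.7071); lever o_n−o_3 = (5.3990,1.9624,-0.0000)
cross product → J_v[:, 3] = (1.3876,-3.8177,-0.7071)
J_ω[:, 3] = z_3
entry J[2][3] = -0.7071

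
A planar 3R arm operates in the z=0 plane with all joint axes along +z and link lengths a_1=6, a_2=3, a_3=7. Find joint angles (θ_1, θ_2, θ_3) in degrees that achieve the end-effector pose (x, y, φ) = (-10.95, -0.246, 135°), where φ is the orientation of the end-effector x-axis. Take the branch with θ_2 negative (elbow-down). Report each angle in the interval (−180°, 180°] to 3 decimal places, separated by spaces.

-120.003 -60.002 -44.995

wrist centre = target − a_3·(cos φ, sin φ) = (-6.0003, -5.1957)
cos θ_2 = (62.9988−6²−3²)/(2·6·3) = 0.5000; θ_2 = -60.0022° (elbow-down)
β = atan2(-5.1957,-6.0003) = -139.1100°; ψ = atan2(-2.5981,7.4999) = -19.1072°
θ_1 = β − ψ = -120.0028°
θ_3 = φ − θ_1 − θ_2 = -44.9951° (wrapped to (-180°,180°])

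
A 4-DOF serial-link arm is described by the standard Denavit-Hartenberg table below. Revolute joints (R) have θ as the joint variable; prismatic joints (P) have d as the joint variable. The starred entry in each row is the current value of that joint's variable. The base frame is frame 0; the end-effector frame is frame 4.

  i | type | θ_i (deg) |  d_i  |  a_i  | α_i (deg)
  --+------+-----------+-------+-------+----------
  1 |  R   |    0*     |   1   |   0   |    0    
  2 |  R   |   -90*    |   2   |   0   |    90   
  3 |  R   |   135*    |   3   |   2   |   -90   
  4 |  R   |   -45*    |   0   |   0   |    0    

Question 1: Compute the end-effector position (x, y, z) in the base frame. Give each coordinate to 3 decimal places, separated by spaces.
-3.000 1.414 4.414

after link 1: o_1 = (0.0000, 0.0000, 1.0000)
after link 2: o_2 = (0.0000, 0.0000, 3.0000)
after link 3: o_3 = (-3.0000, 1.4142, 4.4142)
after link 4: o_4 = (-3.0000, 1.4142, 4.4142)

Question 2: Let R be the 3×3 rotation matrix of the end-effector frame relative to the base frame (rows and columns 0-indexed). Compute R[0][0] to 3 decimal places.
-0.707

End-effector x-axis (col 0 of R) = (-0.7071,0.5000,0.5000)
R[0][0] = -0.7071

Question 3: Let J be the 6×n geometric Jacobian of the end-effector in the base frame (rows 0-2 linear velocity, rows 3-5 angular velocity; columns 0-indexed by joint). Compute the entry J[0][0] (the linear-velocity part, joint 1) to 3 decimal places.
-1.414

axis z_0 = ẑ; lever o_n−o_0 = (-3.0000,1.4142,4.4142)
cross product → J_v[:, 0] = (-1.4142,-3.0000,0.0000)
J_ω[:, 0] = z_0
entry J[0][0] = -1.4142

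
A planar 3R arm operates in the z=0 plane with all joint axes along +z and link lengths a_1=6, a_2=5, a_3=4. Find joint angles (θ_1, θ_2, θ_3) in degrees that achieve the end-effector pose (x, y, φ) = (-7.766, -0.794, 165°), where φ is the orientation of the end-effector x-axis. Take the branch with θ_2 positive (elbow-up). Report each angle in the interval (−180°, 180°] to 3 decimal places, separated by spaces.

wrist centre = target − a_3·(cos φ, sin φ) = (-3.9023, -1.8293)
cos θ_2 = (18.5742−6²−5²)/(2·6·5) = -0.7071; θ_2 = 134.9992° (elbow-up)
β = atan2(-1.8293,-3.9023) = -154.8843°; ψ = atan2(3.5356,2.4645) = 55.1212°
θ_1 = β − ψ = -210.0054°
θ_3 = φ − θ_1 − θ_2 = -119.9938° (wrapped to (-180°,180°])

149.995 134.999 -119.994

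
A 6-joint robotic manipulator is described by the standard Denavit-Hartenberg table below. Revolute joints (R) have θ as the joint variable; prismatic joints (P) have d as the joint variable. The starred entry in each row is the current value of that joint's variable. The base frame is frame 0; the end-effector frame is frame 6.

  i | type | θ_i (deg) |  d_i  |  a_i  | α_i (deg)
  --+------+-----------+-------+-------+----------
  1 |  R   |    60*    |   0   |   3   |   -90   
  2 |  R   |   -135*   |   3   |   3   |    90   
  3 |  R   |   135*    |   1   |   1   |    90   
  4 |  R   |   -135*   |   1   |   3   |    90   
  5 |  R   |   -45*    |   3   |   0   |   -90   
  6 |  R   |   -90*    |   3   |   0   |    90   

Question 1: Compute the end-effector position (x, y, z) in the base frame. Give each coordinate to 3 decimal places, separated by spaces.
after link 1: o_1 = (1.5000, 2.5981, 0.0000)
after link 2: o_2 = (-2.1587, 2.2610, 2.1213)
after link 3: o_3 = (-2.8747, 2.4352, 0.9142)
after link 4: o_4 = (-2.2183, 1.9862, 3.9749)
after link 5: o_5 = (-2.1996, -0.9814, 3.5355)
after link 6: o_6 = (-2.9551, -1.4113, 6.4069)

-2.955 -1.411 6.407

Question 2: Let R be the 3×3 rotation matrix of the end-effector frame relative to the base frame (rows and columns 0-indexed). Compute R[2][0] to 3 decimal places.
End-effector x-axis (col 0 of R) = (0.0062,-0.9892,-0.1464)
R[2][0] = -0.1464

-0.146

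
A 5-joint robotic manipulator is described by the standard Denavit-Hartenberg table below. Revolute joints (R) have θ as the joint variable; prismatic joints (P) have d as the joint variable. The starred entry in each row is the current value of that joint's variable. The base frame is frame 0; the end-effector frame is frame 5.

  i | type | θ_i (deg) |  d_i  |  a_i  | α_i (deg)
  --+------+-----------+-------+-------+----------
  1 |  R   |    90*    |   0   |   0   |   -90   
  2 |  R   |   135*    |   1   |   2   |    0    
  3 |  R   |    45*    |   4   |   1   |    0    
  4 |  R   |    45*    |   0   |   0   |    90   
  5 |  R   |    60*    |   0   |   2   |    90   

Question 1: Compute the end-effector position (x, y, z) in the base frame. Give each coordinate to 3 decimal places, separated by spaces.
after link 1: o_1 = (0.0000, 0.0000, 0.0000)
after link 2: o_2 = (-1.0000, -1.4142, -1.4142)
after link 3: o_3 = (-5.0000, -2.4142, -1.4142)
after link 4: o_4 = (-5.0000, -2.4142, -1.4142)
after link 5: o_5 = (-6.7321, -3.1213, -0.7071)

-6.732 -3.121 -0.707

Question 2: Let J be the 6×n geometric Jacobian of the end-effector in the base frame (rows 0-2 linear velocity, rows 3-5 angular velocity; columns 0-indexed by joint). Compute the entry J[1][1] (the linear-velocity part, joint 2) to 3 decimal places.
-0.707

axis z_1 = (-1.0000,0.0000,0.0000); lever o_n−o_1 = (-6.7321,-3.1213,-0.7071)
cross product → J_v[:, 1] = (0.0000,-0.7071,3.1213)
J_ω[:, 1] = z_1
entry J[1][1] = -0.7071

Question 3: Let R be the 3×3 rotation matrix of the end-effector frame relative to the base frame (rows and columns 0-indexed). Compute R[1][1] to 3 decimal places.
End-effector y-axis (col 1 of R) = (-0.0000,-0.7071,-0.7071)
R[1][1] = -0.7071

-0.707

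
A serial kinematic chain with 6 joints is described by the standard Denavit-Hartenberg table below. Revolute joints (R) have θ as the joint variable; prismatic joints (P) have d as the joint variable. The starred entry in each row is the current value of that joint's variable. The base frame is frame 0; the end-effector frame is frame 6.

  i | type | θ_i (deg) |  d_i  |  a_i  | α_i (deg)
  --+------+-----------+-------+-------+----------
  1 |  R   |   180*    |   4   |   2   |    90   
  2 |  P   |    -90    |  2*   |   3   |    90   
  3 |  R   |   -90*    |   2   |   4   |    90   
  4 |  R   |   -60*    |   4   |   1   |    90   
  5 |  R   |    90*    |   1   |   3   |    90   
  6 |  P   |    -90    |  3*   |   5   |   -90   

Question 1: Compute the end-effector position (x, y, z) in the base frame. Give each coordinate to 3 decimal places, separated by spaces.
-1.464 -7.464 8.000

after link 1: o_1 = (-2.0000, 0.0000, 4.0000)
after link 2: o_2 = (-2.0000, 2.0000, 1.0000)
after link 3: o_3 = (-0.0000, -2.0000, 1.0000)
after link 4: o_4 = (-0.8660, -2.5000, 5.0000)
after link 5: o_5 = (-1.3660, -1.6340, 8.0000)
after link 6: o_6 = (-1.4641, -7.4641, 8.0000)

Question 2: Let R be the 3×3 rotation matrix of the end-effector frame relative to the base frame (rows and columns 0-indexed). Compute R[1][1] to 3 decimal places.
0.500

End-effector y-axis (col 1 of R) = (0.8660,0.5000,0.0000)
R[1][1] = 0.5000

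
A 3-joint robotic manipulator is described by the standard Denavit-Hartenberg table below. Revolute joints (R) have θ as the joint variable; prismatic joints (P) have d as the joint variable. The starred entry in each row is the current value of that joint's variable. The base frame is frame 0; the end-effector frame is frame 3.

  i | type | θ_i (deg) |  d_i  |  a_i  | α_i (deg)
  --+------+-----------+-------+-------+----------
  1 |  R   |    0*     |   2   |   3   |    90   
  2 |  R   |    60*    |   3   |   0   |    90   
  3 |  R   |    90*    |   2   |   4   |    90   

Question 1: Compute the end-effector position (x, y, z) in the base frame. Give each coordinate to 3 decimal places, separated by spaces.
after link 1: o_1 = (3.0000, 0.0000, 2.0000)
after link 2: o_2 = (3.0000, -3.0000, 2.0000)
after link 3: o_3 = (4.7321, -7.0000, 1.0000)

4.732 -7.000 1.000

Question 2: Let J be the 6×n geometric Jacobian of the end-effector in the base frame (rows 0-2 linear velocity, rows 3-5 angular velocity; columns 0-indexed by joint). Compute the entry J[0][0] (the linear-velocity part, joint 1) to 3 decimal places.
axis z_0 = ẑ; lever o_n−o_0 = (4.7321,-7.0000,1.0000)
cross product → J_v[:, 0] = (7.0000,4.7321,-0.0000)
J_ω[:, 0] = z_0
entry J[0][0] = 7.0000

7.000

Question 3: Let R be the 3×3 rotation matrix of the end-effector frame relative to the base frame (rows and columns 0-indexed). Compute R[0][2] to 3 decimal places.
End-effector z-axis (col 2 of R) = (0.5000,0.0000,0.8660)
R[0][2] = 0.5000

0.500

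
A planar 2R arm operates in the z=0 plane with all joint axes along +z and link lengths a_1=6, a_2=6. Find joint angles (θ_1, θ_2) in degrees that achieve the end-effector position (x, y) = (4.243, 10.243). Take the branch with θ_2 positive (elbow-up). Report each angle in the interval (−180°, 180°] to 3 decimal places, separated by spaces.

cos θ_2 = (122.9221−6²−6²)/(2·6·6) = 0.7073; θ_2 = 44.9883° (elbow-up)
β = atan2(10.2430,4.2430) = 67.4990°; ψ = atan2(4.2418,10.2435) = 22.4941°
θ_1 = β − ψ = 45.0049°

45.005 44.988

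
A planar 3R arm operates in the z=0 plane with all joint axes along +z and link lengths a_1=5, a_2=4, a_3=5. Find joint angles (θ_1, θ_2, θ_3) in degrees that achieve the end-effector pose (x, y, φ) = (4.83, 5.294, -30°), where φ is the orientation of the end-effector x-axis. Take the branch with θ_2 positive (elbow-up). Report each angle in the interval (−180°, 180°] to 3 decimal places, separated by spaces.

59.998 60.006 -150.004

wrist centre = target − a_3·(cos φ, sin φ) = (0.4999, 7.7940)
cos θ_2 = (60.9963−5²−4²)/(2·5·4) = 0.4999; θ_2 = 60.0061° (elbow-up)
β = atan2(7.7940,0.4999) = 86.3303°; ψ = atan2(3.4643,6.9996) = 26.3321°
θ_1 = β − ψ = 59.9982°
θ_3 = φ − θ_1 − θ_2 = -150.0043° (wrapped to (-180°,180°])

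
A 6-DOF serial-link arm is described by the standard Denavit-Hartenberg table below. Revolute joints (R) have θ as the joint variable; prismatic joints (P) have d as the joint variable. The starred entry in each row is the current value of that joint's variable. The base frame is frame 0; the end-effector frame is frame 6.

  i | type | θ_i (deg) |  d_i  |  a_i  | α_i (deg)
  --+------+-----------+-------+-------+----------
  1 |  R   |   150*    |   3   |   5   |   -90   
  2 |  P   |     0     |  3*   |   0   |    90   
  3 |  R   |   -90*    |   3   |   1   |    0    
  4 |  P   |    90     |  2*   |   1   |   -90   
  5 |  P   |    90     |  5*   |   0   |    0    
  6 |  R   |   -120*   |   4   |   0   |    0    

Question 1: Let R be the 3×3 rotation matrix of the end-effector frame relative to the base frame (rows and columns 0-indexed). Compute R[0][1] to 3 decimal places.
-0.433

End-effector y-axis (col 1 of R) = (-0.4330,0.2500,-0.8660)
R[0][1] = -0.4330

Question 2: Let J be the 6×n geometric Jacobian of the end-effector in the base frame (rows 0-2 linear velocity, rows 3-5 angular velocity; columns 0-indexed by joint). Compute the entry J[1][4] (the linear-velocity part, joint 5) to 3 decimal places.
-0.866

prismatic axis z_4 = (-0.5000,-0.8660,0.0000)
J_v[:, 4] = z_4; J_ω[:, 4] = (0,0,0)
entry J[1][4] = -0.8660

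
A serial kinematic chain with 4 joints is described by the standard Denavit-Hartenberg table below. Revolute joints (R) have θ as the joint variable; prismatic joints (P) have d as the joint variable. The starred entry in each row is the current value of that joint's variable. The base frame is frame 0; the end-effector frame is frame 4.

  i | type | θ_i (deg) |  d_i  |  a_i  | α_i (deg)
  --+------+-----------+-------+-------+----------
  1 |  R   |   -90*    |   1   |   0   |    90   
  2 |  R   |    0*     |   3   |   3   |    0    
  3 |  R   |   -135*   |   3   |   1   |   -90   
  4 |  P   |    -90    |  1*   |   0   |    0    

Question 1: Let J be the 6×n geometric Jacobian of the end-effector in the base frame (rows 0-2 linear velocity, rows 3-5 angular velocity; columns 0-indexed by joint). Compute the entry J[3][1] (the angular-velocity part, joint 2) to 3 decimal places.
axis z_1 = (-1.0000,-0.0000,0.0000); lever o_n−o_1 = (-6.0000,-3.0000,-1.4142)
cross product → J_v[:, 1] = (0.0000,-1.4142,3.0000)
J_ω[:, 1] = z_1
entry J[3][1] = -1.0000

-1.000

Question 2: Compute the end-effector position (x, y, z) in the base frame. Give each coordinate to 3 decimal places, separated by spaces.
-6.000 -3.000 -0.414

after link 1: o_1 = (0.0000, 0.0000, 1.0000)
after link 2: o_2 = (-3.0000, -3.0000, 1.0000)
after link 3: o_3 = (-6.0000, -2.2929, 0.2929)
after link 4: o_4 = (-6.0000, -3.0000, -0.4142)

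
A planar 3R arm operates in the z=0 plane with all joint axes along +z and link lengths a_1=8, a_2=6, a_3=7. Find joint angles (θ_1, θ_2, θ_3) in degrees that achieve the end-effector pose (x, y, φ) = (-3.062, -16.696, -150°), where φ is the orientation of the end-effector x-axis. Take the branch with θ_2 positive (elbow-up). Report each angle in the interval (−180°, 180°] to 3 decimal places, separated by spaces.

-90.001 30.004 -90.003

wrist centre = target − a_3·(cos φ, sin φ) = (3.0002, -13.1960)
cos θ_2 = (183.1355−8²−6²)/(2·8·6) = 0.8660; θ_2 = 30.0035° (elbow-up)
β = atan2(-13.1960,3.0002) = -77.1912°; ψ = atan2(3.0003,13.1960) = 12.8094°
θ_1 = β − ψ = -90.0006°
θ_3 = φ − θ_1 − θ_2 = -90.0029° (wrapped to (-180°,180°])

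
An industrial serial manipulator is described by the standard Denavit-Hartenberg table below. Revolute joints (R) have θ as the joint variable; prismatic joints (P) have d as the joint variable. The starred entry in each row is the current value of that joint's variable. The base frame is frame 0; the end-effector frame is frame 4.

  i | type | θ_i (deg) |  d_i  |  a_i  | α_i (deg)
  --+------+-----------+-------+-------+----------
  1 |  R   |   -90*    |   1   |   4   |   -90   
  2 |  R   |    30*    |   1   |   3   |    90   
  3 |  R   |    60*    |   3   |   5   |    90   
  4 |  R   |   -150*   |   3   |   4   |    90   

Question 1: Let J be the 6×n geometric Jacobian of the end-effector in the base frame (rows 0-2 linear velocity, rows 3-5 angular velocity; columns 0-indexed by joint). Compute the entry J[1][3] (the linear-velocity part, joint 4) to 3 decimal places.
axis z_3 = (-0.5000,-0.7500,-0.4330); lever o_n−o_3 = (-4.5000,0.2500,-2.1651)
cross product → J_v[:, 3] = (1.7321,0.8660,-3.5000)
J_ω[:, 3] = z_3
entry J[1][3] = 0.8660

0.866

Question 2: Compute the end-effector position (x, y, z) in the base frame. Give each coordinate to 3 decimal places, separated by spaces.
after link 1: o_1 = (0.0000, -4.0000, 1.0000)
after link 2: o_2 = (1.0000, -6.5981, -0.5000)
after link 3: o_3 = (5.3301, -10.2631, 0.8481)
after link 4: o_4 = (0.8301, -10.0131, -1.3170)

0.830 -10.013 -1.317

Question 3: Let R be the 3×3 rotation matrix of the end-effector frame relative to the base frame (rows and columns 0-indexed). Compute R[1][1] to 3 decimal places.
-0.750

End-effector y-axis (col 1 of R) = (-0.5000,-0.7500,-0.4330)
R[1][1] = -0.7500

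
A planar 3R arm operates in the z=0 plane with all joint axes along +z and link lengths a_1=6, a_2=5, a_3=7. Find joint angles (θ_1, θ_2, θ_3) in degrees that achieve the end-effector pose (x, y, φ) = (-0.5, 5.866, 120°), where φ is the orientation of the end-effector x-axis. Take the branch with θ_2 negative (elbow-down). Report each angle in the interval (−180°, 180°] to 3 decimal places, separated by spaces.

52.518 -150.000 -142.518

wrist centre = target − a_3·(cos φ, sin φ) = (3.0000, -0.1962)
cos θ_2 = (9.0385−6²−5²)/(2·6·5) = -0.8660; θ_2 = -150.0000° (elbow-down)
β = atan2(-0.1962,3.0000) = -3.7414°; ψ = atan2(-2.5000,1.6699) = -56.2591°
θ_1 = β − ψ = 52.5177°
θ_3 = φ − θ_1 − θ_2 = -142.5177° (wrapped to (-180°,180°])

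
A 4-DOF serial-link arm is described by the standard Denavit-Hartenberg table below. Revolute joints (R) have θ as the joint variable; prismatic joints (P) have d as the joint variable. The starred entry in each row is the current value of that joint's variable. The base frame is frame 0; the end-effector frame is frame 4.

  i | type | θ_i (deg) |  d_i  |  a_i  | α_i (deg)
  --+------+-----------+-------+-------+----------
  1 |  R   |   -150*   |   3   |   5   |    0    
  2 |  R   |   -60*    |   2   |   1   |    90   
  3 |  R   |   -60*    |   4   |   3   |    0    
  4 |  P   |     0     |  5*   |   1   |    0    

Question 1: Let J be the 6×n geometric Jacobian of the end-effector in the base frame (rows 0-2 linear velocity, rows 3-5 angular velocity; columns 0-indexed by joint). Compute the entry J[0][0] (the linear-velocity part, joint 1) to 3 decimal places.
axis z_0 = ẑ; lever o_n−o_0 = (-2.4282,6.7942,1.5359)
cross product → J_v[:, 0] = (-6.7942,-2.4282,0.0000)
J_ω[:, 0] = z_0
entry J[0][0] = -6.7942

-6.794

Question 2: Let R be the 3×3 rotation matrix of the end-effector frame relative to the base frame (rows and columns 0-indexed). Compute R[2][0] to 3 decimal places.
-0.866

End-effector x-axis (col 0 of R) = (-0.4330,0.2500,-0.8660)
R[2][0] = -0.8660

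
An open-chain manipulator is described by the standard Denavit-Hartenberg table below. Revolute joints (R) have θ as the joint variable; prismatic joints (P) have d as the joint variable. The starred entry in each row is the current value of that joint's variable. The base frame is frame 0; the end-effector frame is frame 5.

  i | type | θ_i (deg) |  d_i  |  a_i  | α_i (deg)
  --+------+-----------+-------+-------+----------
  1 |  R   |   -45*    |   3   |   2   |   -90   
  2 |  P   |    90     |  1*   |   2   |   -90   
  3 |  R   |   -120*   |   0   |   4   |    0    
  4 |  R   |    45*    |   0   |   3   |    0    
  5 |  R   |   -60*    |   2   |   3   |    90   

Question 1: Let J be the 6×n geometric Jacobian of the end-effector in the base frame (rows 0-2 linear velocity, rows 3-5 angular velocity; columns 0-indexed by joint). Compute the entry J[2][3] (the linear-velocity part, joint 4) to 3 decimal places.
axis z_3 = (-0.7071,0.7071,-0.0000); lever o_n−o_3 = (2.1348,4.9633,1.3449)
cross product → J_v[:, 3] = (0.9510,0.9510,-5.0191)
J_ω[:, 3] = z_3
entry J[2][3] = -5.0191

-5.019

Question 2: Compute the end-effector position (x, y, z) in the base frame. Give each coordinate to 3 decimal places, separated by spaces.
6.706 6.706 4.345

after link 1: o_1 = (1.4142, -1.4142, 3.0000)
after link 2: o_2 = (2.1213, -0.7071, 1.0000)
after link 3: o_3 = (4.5708, 1.7424, 3.0000)
after link 4: o_4 = (6.6198, 3.7914, 2.2235)
after link 5: o_5 = (6.7056, 6.7056, 4.3449)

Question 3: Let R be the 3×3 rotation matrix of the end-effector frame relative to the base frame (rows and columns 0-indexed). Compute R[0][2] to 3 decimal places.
-0.500

End-effector z-axis (col 2 of R) = (-0.5000,-0.5000,0.7071)
R[0][2] = -0.5000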